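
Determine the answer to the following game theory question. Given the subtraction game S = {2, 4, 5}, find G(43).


The subtraction set is S = {2, 4, 5}.
G(k) = mex{ G(k - s) : s in S, s <= k }. We compute iteratively: G(0) = 0.
G(1) = mex({}) = 0
G(2) = mex({0}) = 1
G(3) = mex({0}) = 1
G(4) = mex({0, 1}) = 2
G(5) = mex({0, 1}) = 2
G(6) = mex({0, 1, 2}) = 3
G(7) = mex({1, 2}) = 0
G(8) = mex({1, 2, 3}) = 0
G(9) = mex({0, 2}) = 1
G(10) = mex({0, 2, 3}) = 1
G(11) = mex({0, 1, 3}) = 2
Observe that G(7)..G(11) = 0, 0, 1, 1, 2 repeats G(0)..G(4) = 0, 0, 1, 1, 2.
For k >= max(S) = 5, G(k) is determined by the previous 5 values G(k-5)..G(k-1); a window of 5 consecutive values has recurred shifted by 7, so by induction G(k + 7) = G(k) for all k >= 0: the sequence is periodic from the start with period 7.
One period: G(0..6) = 0, 0, 1, 1, 2, 2, 3.
43 mod 7 = 1, so G(43) = G(1) = 0.

0


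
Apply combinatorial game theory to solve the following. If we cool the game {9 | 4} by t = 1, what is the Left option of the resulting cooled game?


Original game: {9 | 4} (a switch {a | b} with a > b).
Cooling by t (for t below the temperature (a - b)/2 = 5/2) taxes each move by t: {a | b} cooled by t is {a - t | b + t}.
Cooling amount: t = 1
Cooled Left option: 9 - 1 = 8
Cooled Right option: 4 + 1 = 5
Cooled game: {8 | 5}
Left option = 8

8


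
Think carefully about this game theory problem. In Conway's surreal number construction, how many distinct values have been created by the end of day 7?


Day 0: {|} = 0 is born. Count = 1.
Day n: the number of surreal numbers born by day n is 2^(n+1) - 1.
By day 0: 2^1 - 1 = 1
By day 1: 2^2 - 1 = 3
By day 2: 2^3 - 1 = 7
By day 3: 2^4 - 1 = 15
By day 4: 2^5 - 1 = 31
By day 5: 2^6 - 1 = 63
By day 6: 2^7 - 1 = 127
By day 7: 2^8 - 1 = 255
By day 7: 255 surreal numbers.

255


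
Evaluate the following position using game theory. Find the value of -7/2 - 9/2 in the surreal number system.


x = -7/2, y = 9/2
Converting to common denominator: 2
x = -7/2, y = 9/2
x - y = -7/2 - 9/2 = -8

-8


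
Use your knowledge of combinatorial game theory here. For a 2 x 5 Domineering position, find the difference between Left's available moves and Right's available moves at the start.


Board is 2 x 5 (rows x cols).
Left (vertical) placements: (rows-1) * cols = 1 * 5 = 5
Right (horizontal) placements: rows * (cols-1) = 2 * 4 = 8
Advantage = Left - Right = 5 - 8 = -3

-3


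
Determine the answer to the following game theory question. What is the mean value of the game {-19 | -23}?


Game = {-19 | -23}, a switch {a | b} with numbers a > b.
Its thermograph has left wall a - t and right wall b + t, which meet at t = (a - b)/2, where both equal (a + b)/2. So the mast (mean value) is at (a + b)/2.
Mean = (-19 + (-23))/2 = -42/2 = -21

-21


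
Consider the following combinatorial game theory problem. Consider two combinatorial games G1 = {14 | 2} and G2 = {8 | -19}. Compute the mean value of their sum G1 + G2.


G1 = {14 | 2}, G2 = {8 | -19}
Each is a switch {a | b} with numbers a > b; its mean value is (a + b)/2, and mean value is additive over game sums: m(G1 + G2) = m(G1) + m(G2).
Mean of G1 = (14 + (2))/2 = 16/2 = 8
Mean of G2 = (8 + (-19))/2 = -11/2 = -11/2
Mean of G1 + G2 = 8 + -11/2 = 5/2

5/2


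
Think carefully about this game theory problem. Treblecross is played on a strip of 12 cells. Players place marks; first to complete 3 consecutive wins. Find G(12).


Treblecross: place X on empty cells; 3-in-a-row wins.
Playing within two cells of an existing X lets the opponent win at once, so sensible play treats the cells i-2..i+2 around each X as dead. The player left with no safe cell loses, so this is a normal-play take-away game on strips of safe cells.
Placing X at cell i (0-indexed) of a strip of k safe cells leaves independent strips of sizes max(0, i-2) and max(0, k-i-3). Hence G(k) = mex{ G(max(0,i-2)) XOR G(max(0,k-i-3)) : 0 <= i < k }, with G(0) = 0.
G(1): splits (0,0):0^0=0 -> mex({0}) = 1
G(2): splits (0,0):0^0=0 -> mex({0}) = 1
G(3): splits (0,0):0^0=0 -> mex({0}) = 1
G(4): splits (0,1):0^1=1 (0,0):0^0=0 -> mex({0, 1}) = 2
G(5): splits (0,2):0^1=1 (0,1):0^1=1 (0,0):0^0=0 -> mex({0, 1}) = 2
G(6) = mex({1}) = 0
G(7) = mex({0, 1, 2}) = 3
G(8) = mex({0, 1, 2}) = 3
G(9) = mex({0, 2}) = 1
G(10) = mex({0, 2, 3}) = 1
G(11) = mex({0, 3}) = 1
G(12) = mex({1, 3}) = 0
Therefore G(12) = 0.

0


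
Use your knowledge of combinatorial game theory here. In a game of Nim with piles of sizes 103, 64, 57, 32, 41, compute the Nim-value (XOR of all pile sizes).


We need the XOR (exclusive or) of all pile sizes.
After XOR-ing pile 1 (size 103): 0 XOR 103 = 103
After XOR-ing pile 2 (size 64): 103 XOR 64 = 39
After XOR-ing pile 3 (size 57): 39 XOR 57 = 30
After XOR-ing pile 4 (size 32): 30 XOR 32 = 62
After XOR-ing pile 5 (size 41): 62 XOR 41 = 23
The Nim-value of this position is 23.

23


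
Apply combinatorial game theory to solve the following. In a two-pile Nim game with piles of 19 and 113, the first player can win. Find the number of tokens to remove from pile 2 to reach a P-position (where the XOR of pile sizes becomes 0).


Piles: 19 and 113
Current XOR: 19 XOR 113 = 98 (non-zero, so this is an N-position).
To make the XOR zero, we need to find a move that balances the piles.
For pile 2 (size 113): target = 113 XOR 98 = 19
We reduce pile 2 from 113 to 19.
Tokens removed: 113 - 19 = 94
Verification: 19 XOR 19 = 0

94


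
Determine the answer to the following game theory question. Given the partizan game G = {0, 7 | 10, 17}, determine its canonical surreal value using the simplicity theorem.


Left options: {0, 7}, max = 7
Right options: {10, 17}, min = 10
All options are numbers and max(Left) < min(Right), so by the simplicity theorem the value is the simplest (earliest-born) number strictly between 7 and 10.
Integers 8 through 9 all lie strictly between 7 and 10.
Among integers, the simplest (lowest birthday = smallest |n|; 0 is born on day 0, +-n on day n) is 8.
No non-integer in the interval can be simpler: if x is a non-integer in the interval, then floor(x) or ceil(x) also lies in the interval (the interval contains an integer), and both are proper prefixes of x's sign expansion, i.e. born earlier. So the game value is 8.
Game value = 8

8


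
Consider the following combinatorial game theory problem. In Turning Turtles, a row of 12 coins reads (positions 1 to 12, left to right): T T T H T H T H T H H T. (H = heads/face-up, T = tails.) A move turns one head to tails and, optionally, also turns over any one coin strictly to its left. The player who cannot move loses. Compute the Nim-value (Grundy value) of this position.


Coins: T T T H T H T H T H H T
Key fact: a single head at position k behaves exactly like a Nim heap of size k (turning it to T and optionally flipping a coin at j < k corresponds to moving the heap from k to j, or to 0), and heads combine as a disjunctive sum (two heads at the same place would cancel, matching j XOR j = 0). So the Nim-value is the XOR of the 1-indexed positions of the heads.
Face-up positions (1-indexed): [4, 6, 8, 10, 11]
XOR 0 with 4: 0 XOR 4 = 4
XOR 4 with 6: 4 XOR 6 = 2
XOR 2 with 8: 2 XOR 8 = 10
XOR 10 with 10: 10 XOR 10 = 0
XOR 0 with 11: 0 XOR 11 = 11
Nim-value = 11

11


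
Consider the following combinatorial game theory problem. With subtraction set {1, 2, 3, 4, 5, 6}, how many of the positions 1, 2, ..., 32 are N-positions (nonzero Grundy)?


Subtraction set S = {1, 2, 3, 4, 5, 6}, so G(n) = n mod 7.
G(n) = 0 when n is a multiple of 7.
Multiples of 7 in [1, 32]: 4
N-positions (nonzero Grundy) = 32 - 4 = 28

28


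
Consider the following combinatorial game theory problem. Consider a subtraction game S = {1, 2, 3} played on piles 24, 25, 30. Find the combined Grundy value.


Subtraction set: {1, 2, 3}
For this subtraction set, G(n) = n mod 4 (period = max + 1 = 4).
Pile 1 (size 24): G(24) = 24 mod 4 = 0
Pile 2 (size 25): G(25) = 25 mod 4 = 1
Pile 3 (size 30): G(30) = 30 mod 4 = 2
Total Grundy value = XOR of all: 0 XOR 1 XOR 2 = 3

3


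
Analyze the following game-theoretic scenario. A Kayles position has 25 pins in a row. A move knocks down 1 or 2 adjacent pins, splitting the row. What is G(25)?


Kayles: a move removes 1 or 2 adjacent pins from a contiguous row.
Removing pins from a row of k leaves two independent rows (a, b) with a + b = k - 1 (one pin) or a + b = k - 2 (two pins); an end removal gives a = 0.
By Sprague-Grundy, G(k) = mex{ G(a) XOR G(b) } over all these splits. G(0) = 0.
G(1): splits (0,0):0^0=0 -> mex({0}) = 1
G(2): splits (0,1):0^1=1 (0,0):0^0=0 -> mex({0, 1}) = 2
G(3): splits (0,2):0^2=2 (1,1):1^1=0 (0,1):0^1=1 -> mex({0, 1, 2}) = 3
G(4): splits (0,3):0^3=3 (1,2):1^2=3 (0,2):0^2=2 (1,1):1^1=0 -> mex({0, 2, 3}) = 1
G(5): splits (0,4):0^1=1 (1,3):1^3=2 (2,2):2^2=0 (0,3):0^3=3 (1,2):1^2=3 -> mex({0, 1, 2, 3}) = 4
G(6) = mex({0, 1, 2, 4}) = 3
G(7) = mex({0, 1, 3, 4, 5}) = 2
G(8) = mex({0, 2, 3, 5, 6}) = 1
G(9) = mex({0, 1, 2, 3, 6, 7}) = 4
G(10) = mex({0, 1, 3, 4, 5, 7}) = 2
G(11) = mex({0, 1, 2, 3, 4, 5}) = 6
G(12) = mex({0, 1, 2, 3, 5, 6, 7}) = 4
G(13) = mex({0, 2, 3, 4, 6, 7}) = 1
G(14) = mex({0, 1, 4, 5, 6, 7}) = 2
G(15) = mex({0, 1, 2, 3, 4, 5, 6}) = 7
G(16) = mex({0, 2, 3, 5, 6, 7}) = 1
G(17) = mex({0, 1, 2, 3, 5, 6, 7}) = 4
G(18) = mex({0, 1, 2, 4, 5, 6}) = 3
G(19) = mex({0, 1, 3, 4, 5, 7}) = 2
G(20) = mex({0, 2, 3, 4, 5, 6, 7}) = 1
G(21) = mex({0, 1, 2, 3, 5, 6, 7}) = 4
G(22) = mex({0, 1, 2, 3, 4, 5, 7}) = 6
G(23) = mex({0, 1, 2, 3, 4, 5, 6}) = 7
G(24) = mex({0, 1, 2, 3, 5, 6, 7}) = 4
G(25) = mex({0, 2, 3, 4, 6, 7}) = 1
Therefore G(25) = 1.

1


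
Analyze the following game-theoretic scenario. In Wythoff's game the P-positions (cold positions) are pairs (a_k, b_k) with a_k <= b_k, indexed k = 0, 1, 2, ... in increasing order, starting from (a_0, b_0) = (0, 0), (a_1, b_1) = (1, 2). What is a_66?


By Wythoff's theorem, a_k = floor(k * phi) and b_k = floor(k * phi^2) = a_k + k, where phi = (1 + sqrt(5))/2 is the golden ratio.
phi = (1 + sqrt(5))/2 = 1.618034
k = 66
k * phi = 66 * 1.618034 = 106.790243
a_66 = floor(k * phi) = 106

106


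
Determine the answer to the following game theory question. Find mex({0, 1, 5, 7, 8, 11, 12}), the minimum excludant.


Set = {0, 1, 5, 7, 8, 11, 12}
0 is in the set.
1 is in the set.
2 is NOT in the set. This is the mex.
mex = 2

2


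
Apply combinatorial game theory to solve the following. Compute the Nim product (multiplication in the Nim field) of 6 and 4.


Nim multiplication is bilinear over XOR: (u XOR v) * w = (u*w) XOR (v*w).
So we split each operand into its bit components and XOR the pairwise Nim products.
6 = 2 + 4 (as XOR of powers of 2).
4 = 4 (as XOR of powers of 2).
Using the standard Nim-product table on single bits:
  2*2 = 3,   2*4 = 8,   2*8 = 12,
  4*4 = 6,   4*8 = 11,  8*8 = 13,
and  1*x = x (identity), k*l = l*k (commutative).
Pairwise Nim products:
  2 * 4 = 8
  4 * 4 = 6
XOR them: 8 XOR 6 = 14.
Result: 6 * 4 = 14 (in Nim).

14


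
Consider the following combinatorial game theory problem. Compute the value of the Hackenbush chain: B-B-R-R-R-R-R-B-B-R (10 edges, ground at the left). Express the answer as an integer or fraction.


Edges (from ground): B-B-R-R-R-R-R-B-B-R
By Berlekamp's sign-expansion rule, a Blue-Red Hackenbush stalk has the value of the surreal number whose sign sequence is the edge sequence with B -> + and R -> -.
Sign sequence: ++-----++-
Trace the sign expansion in the surreal number tree, starting from 0:
Edge 1: B (sign +) -> bounds (0, +inf), value = 1
Edge 2: B (sign +) -> bounds (1, +inf), value = 2
Edge 3: R (sign -) -> bounds (1, 2), value = 3/2
Edge 4: R (sign -) -> bounds (1, 3/2), value = 5/4
Edge 5: R (sign -) -> bounds (1, 5/4), value = 9/8
Edge 6: R (sign -) -> bounds (1, 9/8), value = 17/16
Edge 7: R (sign -) -> bounds (1, 17/16), value = 33/32
Edge 8: B (sign +) -> bounds (33/32, 17/16), value = 67/64
Edge 9: B (sign +) -> bounds (67/64, 17/16), value = 135/128
Edge 10: R (sign -) -> bounds (67/64, 135/128), value = 269/256
Game value = 269/256

269/256


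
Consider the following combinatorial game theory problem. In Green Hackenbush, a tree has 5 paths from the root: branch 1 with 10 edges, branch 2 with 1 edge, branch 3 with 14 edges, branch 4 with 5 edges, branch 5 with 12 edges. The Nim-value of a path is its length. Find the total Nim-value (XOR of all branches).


The tree has 5 branches from the ground vertex.
In Green Hackenbush, the Nim-value of a simple path of length k is k.
Branch 1: length 10, Nim-value = 10
Branch 2: length 1, Nim-value = 1
Branch 3: length 14, Nim-value = 14
Branch 4: length 5, Nim-value = 5
Branch 5: length 12, Nim-value = 12
Total Nim-value = XOR of all branch values:
0 XOR 10 = 10
10 XOR 1 = 11
11 XOR 14 = 5
5 XOR 5 = 0
0 XOR 12 = 12
Nim-value of the tree = 12

12


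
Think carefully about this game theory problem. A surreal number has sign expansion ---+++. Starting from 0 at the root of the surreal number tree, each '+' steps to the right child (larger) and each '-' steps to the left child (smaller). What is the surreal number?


Sign expansion: ---+++
Rule: track bounds (lo, hi), initially (-inf, +inf). On '+', the current value becomes lo and we move to the simplest number in (value, hi): value + 1 if hi = +inf, otherwise the midpoint (value + hi)/2. On '-', the current value becomes hi and we move to value - 1 if lo = -inf, otherwise the midpoint (lo + value)/2.
Start at 0.
Step 1: sign = -, move left. Bounds: (-inf, 0). Value = -1
Step 2: sign = -, move left. Bounds: (-inf, -1). Value = -2
Step 3: sign = -, move left. Bounds: (-inf, -2). Value = -3
Step 4: sign = +, move right. Bounds: (-3, -2). Value = -5/2
Step 5: sign = +, move right. Bounds: (-5/2, -2). Value = -9/4
Step 6: sign = +, move right. Bounds: (-9/4, -2). Value = -17/8
The surreal number with sign expansion ---+++ is -17/8.

-17/8


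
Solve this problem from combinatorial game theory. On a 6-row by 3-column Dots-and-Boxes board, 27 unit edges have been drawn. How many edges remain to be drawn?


Grid: 6 x 3 boxes, i.e. 7 rows and 4 columns of dots.
Horizontal edges: (rows + 1) * cols = 7 * 3 = 21
Vertical edges: rows * (cols + 1) = 6 * 4 = 24
Total edges: 21 + 24 = 45
Edges drawn: 27
Remaining: 45 - 27 = 18

18


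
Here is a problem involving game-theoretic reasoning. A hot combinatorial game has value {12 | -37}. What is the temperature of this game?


The game is {12 | -37}, a switch {a | b} with numbers a > b.
Cooling {a | b} by t gives {a - t | b + t}, which stops being hot when a - t = b + t, i.e. at t = (a - b)/2. So the temperature of a switch is (a - b)/2.
Temperature = (Left option - Right option) / 2
= (12 - (-37)) / 2
= 49 / 2
= 49/2

49/2


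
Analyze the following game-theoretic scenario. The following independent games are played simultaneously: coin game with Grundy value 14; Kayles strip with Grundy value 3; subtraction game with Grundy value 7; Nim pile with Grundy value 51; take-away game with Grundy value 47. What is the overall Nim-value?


By the Sprague-Grundy theorem, the Grundy value of a sum of games is the XOR of individual Grundy values.
coin game: Grundy value = 14. Running XOR: 0 XOR 14 = 14
Kayles strip: Grundy value = 3. Running XOR: 14 XOR 3 = 13
subtraction game: Grundy value = 7. Running XOR: 13 XOR 7 = 10
Nim pile: Grundy value = 51. Running XOR: 10 XOR 51 = 57
take-away game: Grundy value = 47. Running XOR: 57 XOR 47 = 22
The combined Grundy value is 22.

22


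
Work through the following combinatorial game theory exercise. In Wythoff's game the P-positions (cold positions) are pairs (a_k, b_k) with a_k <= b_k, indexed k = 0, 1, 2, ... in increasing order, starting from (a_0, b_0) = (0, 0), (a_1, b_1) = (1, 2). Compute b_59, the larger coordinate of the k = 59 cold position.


By Wythoff's theorem, a_k = floor(k * phi) and b_k = floor(k * phi^2) = a_k + k, where phi = (1 + sqrt(5))/2 is the golden ratio.
phi = (1 + sqrt(5))/2 = 1.618034
phi^2 = phi + 1 = 2.618034
k = 59
k * phi^2 = 59 * 2.618034 = 154.464005
b_59 = floor(k * phi^2) = 154 (check: a_59 + k = 95 + 59 = 154)

154


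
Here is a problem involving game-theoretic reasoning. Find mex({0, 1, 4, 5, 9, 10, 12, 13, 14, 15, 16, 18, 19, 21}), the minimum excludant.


Set = {0, 1, 4, 5, 9, 10, 12, 13, 14, 15, 16, 18, 19, 21}
0 is in the set.
1 is in the set.
2 is NOT in the set. This is the mex.
mex = 2

2


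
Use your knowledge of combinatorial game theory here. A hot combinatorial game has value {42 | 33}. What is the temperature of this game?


The game is {42 | 33}, a switch {a | b} with numbers a > b.
Cooling {a | b} by t gives {a - t | b + t}, which stops being hot when a - t = b + t, i.e. at t = (a - b)/2. So the temperature of a switch is (a - b)/2.
Temperature = (Left option - Right option) / 2
= (42 - (33)) / 2
= 9 / 2
= 9/2

9/2


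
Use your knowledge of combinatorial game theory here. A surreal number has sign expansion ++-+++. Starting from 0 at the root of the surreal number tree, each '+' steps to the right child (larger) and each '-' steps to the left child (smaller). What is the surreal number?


Sign expansion: ++-+++
Rule: track bounds (lo, hi), initially (-inf, +inf). On '+', the current value becomes lo and we move to the simplest number in (value, hi): value + 1 if hi = +inf, otherwise the midpoint (value + hi)/2. On '-', the current value becomes hi and we move to value - 1 if lo = -inf, otherwise the midpoint (lo + value)/2.
Start at 0.
Step 1: sign = +, move right. Bounds: (0, +inf). Value = 1
Step 2: sign = +, move right. Bounds: (1, +inf). Value = 2
Step 3: sign = -, move left. Bounds: (1, 2). Value = 3/2
Step 4: sign = +, move right. Bounds: (3/2, 2). Value = 7/4
Step 5: sign = +, move right. Bounds: (7/4, 2). Value = 15/8
Step 6: sign = +, move right. Bounds: (15/8, 2). Value = 31/16
The surreal number with sign expansion ++-+++ is 31/16.

31/16


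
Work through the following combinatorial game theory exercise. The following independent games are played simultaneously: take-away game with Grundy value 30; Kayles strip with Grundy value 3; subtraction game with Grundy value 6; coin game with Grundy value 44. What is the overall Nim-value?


By the Sprague-Grundy theorem, the Grundy value of a sum of games is the XOR of individual Grundy values.
take-away game: Grundy value = 30. Running XOR: 0 XOR 30 = 30
Kayles strip: Grundy value = 3. Running XOR: 30 XOR 3 = 29
subtraction game: Grundy value = 6. Running XOR: 29 XOR 6 = 27
coin game: Grundy value = 44. Running XOR: 27 XOR 44 = 55
The combined Grundy value is 55.

55


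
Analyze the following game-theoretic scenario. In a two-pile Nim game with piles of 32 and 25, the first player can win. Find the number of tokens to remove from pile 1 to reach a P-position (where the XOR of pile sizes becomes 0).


Piles: 32 and 25
Current XOR: 32 XOR 25 = 57 (non-zero, so this is an N-position).
To make the XOR zero, we need to find a move that balances the piles.
For pile 1 (size 32): target = 32 XOR 57 = 25
We reduce pile 1 from 32 to 25.
Tokens removed: 32 - 25 = 7
Verification: 25 XOR 25 = 0

7


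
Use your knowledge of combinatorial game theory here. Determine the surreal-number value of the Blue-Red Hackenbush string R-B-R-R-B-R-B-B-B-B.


Edges (from ground): R-B-R-R-B-R-B-B-B-B
By Berlekamp's sign-expansion rule, a Blue-Red Hackenbush stalk has the value of the surreal number whose sign sequence is the edge sequence with B -> + and R -> -.
Sign sequence: -+--+-++++
Trace the sign expansion in the surreal number tree, starting from 0:
Edge 1: R (sign -) -> bounds (-inf, 0), value = -1
Edge 2: B (sign +) -> bounds (-1, 0), value = -1/2
Edge 3: R (sign -) -> bounds (-1, -1/2), value = -3/4
Edge 4: R (sign -) -> bounds (-1, -3/4), value = -7/8
Edge 5: B (sign +) -> bounds (-7/8, -3/4), value = -13/16
Edge 6: R (sign -) -> bounds (-7/8, -13/16), value = -27/32
Edge 7: B (sign +) -> bounds (-27/32, -13/16), value = -53/64
Edge 8: B (sign +) -> bounds (-53/64, -13/16), value = -105/128
Edge 9: B (sign +) -> bounds (-105/128, -13/16), value = -209/256
Edge 10: B (sign +) -> bounds (-209/256, -13/16), value = -417/512
Game value = -417/512

-417/512


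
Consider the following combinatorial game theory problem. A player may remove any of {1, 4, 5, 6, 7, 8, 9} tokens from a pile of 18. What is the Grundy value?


The subtraction set is S = {1, 4, 5, 6, 7, 8, 9}.
G(k) = mex{ G(k - s) : s in S, s <= k }. We compute iteratively: G(0) = 0.
G(1) = mex({0}) = 1
G(2) = mex({1}) = 0
G(3) = mex({0}) = 1
G(4) = mex({0, 1}) = 2
G(5) = mex({0, 1, 2}) = 3
G(6) = mex({0, 1, 3}) = 2
G(7) = mex({0, 1, 2}) = 3
G(8) = mex({0, 1, 2, 3}) = 4
G(9) = mex({0, 1, 2, 3, 4}) = 5
G(10) = mex({0, 1, 2, 3, 5}) = 4
G(11) = mex({0, 1, 2, 3, 4}) = 5
G(12) = mex({1, 2, 3, 4, 5}) = 0
G(13) = mex({0, 2, 3, 4, 5}) = 1
G(14) = mex({1, 2, 3, 4, 5}) = 0
G(15) = mex({0, 2, 3, 4, 5}) = 1
G(16) = mex({0, 1, 3, 4, 5}) = 2
G(17) = mex({0, 1, 2, 4, 5}) = 3
G(18) = mex({0, 1, 3, 4, 5}) = 2
Therefore G(18) = 2.

2


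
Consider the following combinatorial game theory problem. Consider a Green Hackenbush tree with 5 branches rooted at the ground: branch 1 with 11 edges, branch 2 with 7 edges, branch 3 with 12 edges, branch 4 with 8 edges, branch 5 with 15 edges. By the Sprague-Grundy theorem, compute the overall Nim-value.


The tree has 5 branches from the ground vertex.
In Green Hackenbush, the Nim-value of a simple path of length k is k.
Branch 1: length 11, Nim-value = 11
Branch 2: length 7, Nim-value = 7
Branch 3: length 12, Nim-value = 12
Branch 4: length 8, Nim-value = 8
Branch 5: length 15, Nim-value = 15
Total Nim-value = XOR of all branch values:
0 XOR 11 = 11
11 XOR 7 = 12
12 XOR 12 = 0
0 XOR 8 = 8
8 XOR 15 = 7
Nim-value of the tree = 7

7


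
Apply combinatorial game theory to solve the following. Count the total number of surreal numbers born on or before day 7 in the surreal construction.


Day 0: {|} = 0 is born. Count = 1.
Day n: the number of surreal numbers born by day n is 2^(n+1) - 1.
By day 0: 2^1 - 1 = 1
By day 1: 2^2 - 1 = 3
By day 2: 2^3 - 1 = 7
By day 3: 2^4 - 1 = 15
By day 4: 2^5 - 1 = 31
By day 5: 2^6 - 1 = 63
By day 6: 2^7 - 1 = 127
By day 7: 2^8 - 1 = 255
By day 7: 255 surreal numbers.

255


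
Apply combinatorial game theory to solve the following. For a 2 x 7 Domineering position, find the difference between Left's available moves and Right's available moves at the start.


Board is 2 x 7 (rows x cols).
Left (vertical) placements: (rows-1) * cols = 1 * 7 = 7
Right (horizontal) placements: rows * (cols-1) = 2 * 6 = 12
Advantage = Left - Right = 7 - 12 = -5

-5


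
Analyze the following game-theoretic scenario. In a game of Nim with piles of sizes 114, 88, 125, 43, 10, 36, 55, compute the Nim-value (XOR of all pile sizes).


We need the XOR (exclusive or) of all pile sizes.
After XOR-ing pile 1 (size 114): 0 XOR 114 = 114
After XOR-ing pile 2 (size 88): 114 XOR 88 = 42
After XOR-ing pile 3 (size 125): 42 XOR 125 = 87
After XOR-ing pile 4 (size 43): 87 XOR 43 = 124
After XOR-ing pile 5 (size 10): 124 XOR 10 = 118
After XOR-ing pile 6 (size 36): 118 XOR 36 = 82
After XOR-ing pile 7 (size 55): 82 XOR 55 = 101
The Nim-value of this position is 101.

101


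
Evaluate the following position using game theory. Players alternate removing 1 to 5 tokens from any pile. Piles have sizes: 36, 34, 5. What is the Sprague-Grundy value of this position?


Subtraction set: {1, 2, 3, 4, 5}
For this subtraction set, G(n) = n mod 6 (period = max + 1 = 6).
Pile 1 (size 36): G(36) = 36 mod 6 = 0
Pile 2 (size 34): G(34) = 34 mod 6 = 4
Pile 3 (size 5): G(5) = 5 mod 6 = 5
Total Grundy value = XOR of all: 0 XOR 4 XOR 5 = 1

1


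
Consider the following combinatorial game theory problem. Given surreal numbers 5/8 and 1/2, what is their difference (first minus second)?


x = 5/8, y = 1/2
Converting to common denominator: 8
x = 5/8, y = 4/8
x - y = 5/8 - 1/2 = 1/8

1/8


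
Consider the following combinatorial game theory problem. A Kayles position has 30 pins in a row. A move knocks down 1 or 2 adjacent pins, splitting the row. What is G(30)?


Kayles: a move removes 1 or 2 adjacent pins from a contiguous row.
Removing pins from a row of k leaves two independent rows (a, b) with a + b = k - 1 (one pin) or a + b = k - 2 (two pins); an end removal gives a = 0.
By Sprague-Grundy, G(k) = mex{ G(a) XOR G(b) } over all these splits. G(0) = 0.
G(1): splits (0,0):0^0=0 -> mex({0}) = 1
G(2): splits (0,1):0^1=1 (0,0):0^0=0 -> mex({0, 1}) = 2
G(3): splits (0,2):0^2=2 (1,1):1^1=0 (0,1):0^1=1 -> mex({0, 1, 2}) = 3
G(4): splits (0,3):0^3=3 (1,2):1^2=3 (0,2):0^2=2 (1,1):1^1=0 -> mex({0, 2, 3}) = 1
G(5): splits (0,4):0^1=1 (1,3):1^3=2 (2,2):2^2=0 (0,3):0^3=3 (1,2):1^2=3 -> mex({0, 1, 2, 3}) = 4
G(6) = mex({0, 1, 2, 4}) = 3
G(7) = mex({0, 1, 3, 4, 5}) = 2
G(8) = mex({0, 2, 3, 5, 6}) = 1
G(9) = mex({0, 1, 2, 3, 6, 7}) = 4
G(10) = mex({0, 1, 3, 4, 5, 7}) = 2
G(11) = mex({0, 1, 2, 3, 4, 5}) = 6
G(12) = mex({0, 1, 2, 3, 5, 6, 7}) = 4
G(13) = mex({0, 2, 3, 4, 6, 7}) = 1
G(14) = mex({0, 1, 4, 5, 6, 7}) = 2
G(15) = mex({0, 1, 2, 3, 4, 5, 6}) = 7
G(16) = mex({0, 2, 3, 5, 6, 7}) = 1
G(17) = mex({0, 1, 2, 3, 5, 6, 7}) = 4
G(18) = mex({0, 1, 2, 4, 5, 6}) = 3
G(19) = mex({0, 1, 3, 4, 5, 7}) = 2
G(20) = mex({0, 2, 3, 4, 5, 6, 7}) = 1
G(21) = mex({0, 1, 2, 3, 5, 6, 7}) = 4
G(22) = mex({0, 1, 2, 3, 4, 5, 7}) = 6
G(23) = mex({0, 1, 2, 3, 4, 5, 6}) = 7
G(24) = mex({0, 1, 2, 3, 5, 6, 7}) = 4
G(25) = mex({0, 2, 3, 4, 6, 7}) = 1
G(26) = mex({0, 1, 3, 4, 5, 6, 7}) = 2
G(27) = mex({0, 1, 2, 3, 4, 5, 6, 7}) = 8
G(28) = mex({0, 1, 2, 3, 4, 6, 7, 8}) = 5
G(29) = mex({0, 1, 2, 3, 5, 6, 7, 8, 9}) = 4
G(30) = mex({0, 1, 2, 3, 4, 5, 6, 9, 10}) = 7
Therefore G(30) = 7.

7


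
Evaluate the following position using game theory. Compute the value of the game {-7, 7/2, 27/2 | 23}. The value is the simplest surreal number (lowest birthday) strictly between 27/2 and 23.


Left options: {-7, 7/2, 27/2}, max = 27/2
Right options: {23}, min = 23
All options are numbers and max(Left) < min(Right), so by the simplicity theorem the value is the simplest (earliest-born) number strictly between 27/2 and 23.
Integers 14 through 22 all lie strictly between 27/2 and 23.
Among integers, the simplest (lowest birthday = smallest |n|; 0 is born on day 0, +-n on day n) is 14.
No non-integer in the interval can be simpler: if x is a non-integer in the interval, then floor(x) or ceil(x) also lies in the interval (the interval contains an integer), and both are proper prefixes of x's sign expansion, i.e. born earlier. So the game value is 14.
Game value = 14

14


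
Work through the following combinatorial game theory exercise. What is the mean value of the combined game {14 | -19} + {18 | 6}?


G1 = {14 | -19}, G2 = {18 | 6}
Each is a switch {a | b} with numbers a > b; its mean value is (a + b)/2, and mean value is additive over game sums: m(G1 + G2) = m(G1) + m(G2).
Mean of G1 = (14 + (-19))/2 = -5/2 = -5/2
Mean of G2 = (18 + (6))/2 = 24/2 = 12
Mean of G1 + G2 = -5/2 + 12 = 19/2

19/2


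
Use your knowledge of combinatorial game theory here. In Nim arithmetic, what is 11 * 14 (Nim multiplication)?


Nim multiplication is bilinear over XOR: (u XOR v) * w = (u*w) XOR (v*w).
So we split each operand into its bit components and XOR the pairwise Nim products.
11 = 1 + 2 + 8 (as XOR of powers of 2).
14 = 2 + 4 + 8 (as XOR of powers of 2).
Using the standard Nim-product table on single bits:
  2*2 = 3,   2*4 = 8,   2*8 = 12,
  4*4 = 6,   4*8 = 11,  8*8 = 13,
and  1*x = x (identity), k*l = l*k (commutative).
Pairwise Nim products:
  1 * 2 = 2
  1 * 4 = 4
  1 * 8 = 8
  2 * 2 = 3
  2 * 4 = 8
  2 * 8 = 12
  8 * 2 = 12
  8 * 4 = 11
  8 * 8 = 13
XOR them: 2 XOR 4 XOR 8 XOR 3 XOR 8 XOR 12 XOR 12 XOR 11 XOR 13 = 3.
Result: 11 * 14 = 3 (in Nim).

3


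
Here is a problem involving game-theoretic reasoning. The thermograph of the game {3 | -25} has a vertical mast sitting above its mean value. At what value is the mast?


Game = {3 | -25}, a switch {a | b} with numbers a > b.
Its thermograph has left wall a - t and right wall b + t, which meet at t = (a - b)/2, where both equal (a + b)/2. So the mast (mean value) is at (a + b)/2.
Mean = (3 + (-25))/2 = -22/2 = -11

-11


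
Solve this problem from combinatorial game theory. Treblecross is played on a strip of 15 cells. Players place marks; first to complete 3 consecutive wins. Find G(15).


Treblecross: place X on empty cells; 3-in-a-row wins.
Playing within two cells of an existing X lets the opponent win at once, so sensible play treats the cells i-2..i+2 around each X as dead. The player left with no safe cell loses, so this is a normal-play take-away game on strips of safe cells.
Placing X at cell i (0-indexed) of a strip of k safe cells leaves independent strips of sizes max(0, i-2) and max(0, k-i-3). Hence G(k) = mex{ G(max(0,i-2)) XOR G(max(0,k-i-3)) : 0 <= i < k }, with G(0) = 0.
G(1): splits (0,0):0^0=0 -> mex({0}) = 1
G(2): splits (0,0):0^0=0 -> mex({0}) = 1
G(3): splits (0,0):0^0=0 -> mex({0}) = 1
G(4): splits (0,1):0^1=1 (0,0):0^0=0 -> mex({0, 1}) = 2
G(5): splits (0,2):0^1=1 (0,1):0^1=1 (0,0):0^0=0 -> mex({0, 1}) = 2
G(6) = mex({1}) = 0
G(7) = mex({0, 1, 2}) = 3
G(8) = mex({0, 1, 2}) = 3
G(9) = mex({0, 2}) = 1
G(10) = mex({0, 2, 3}) = 1
G(11) = mex({0, 3}) = 1
G(12) = mex({1, 3}) = 0
G(13) = mex({0, 1, 2, 3}) = 4
G(14) = mex({0, 1, 2}) = 3
G(15) = mex({0, 1, 2}) = 3
Therefore G(15) = 3.

3


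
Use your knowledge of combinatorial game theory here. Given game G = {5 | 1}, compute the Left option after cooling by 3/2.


Original game: {5 | 1} (a switch {a | b} with a > b).
Cooling by t (for t below the temperature (a - b)/2 = 2) taxes each move by t: {a | b} cooled by t is {a - t | b + t}.
Cooling amount: t = 3/2
Cooled Left option: 5 - 3/2 = 7/2
Cooled Right option: 1 + 3/2 = 5/2
Cooled game: {7/2 | 5/2}
Left option = 7/2

7/2


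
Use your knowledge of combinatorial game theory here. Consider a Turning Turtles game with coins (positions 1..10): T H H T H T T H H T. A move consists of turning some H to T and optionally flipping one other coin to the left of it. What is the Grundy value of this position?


Coins: T H H T H T T H H T
Key fact: a single head at position k behaves exactly like a Nim heap of size k (turning it to T and optionally flipping a coin at j < k corresponds to moving the heap from k to j, or to 0), and heads combine as a disjunctive sum (two heads at the same place would cancel, matching j XOR j = 0). So the Nim-value is the XOR of the 1-indexed positions of the heads.
Face-up positions (1-indexed): [2, 3, 5, 8, 9]
XOR 0 with 2: 0 XOR 2 = 2
XOR 2 with 3: 2 XOR 3 = 1
XOR 1 with 5: 1 XOR 5 = 4
XOR 4 with 8: 4 XOR 8 = 12
XOR 12 with 9: 12 XOR 9 = 5
Nim-value = 5

5


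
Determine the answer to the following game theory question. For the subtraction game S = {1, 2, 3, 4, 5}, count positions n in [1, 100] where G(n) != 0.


Subtraction set S = {1, 2, 3, 4, 5}, so G(n) = n mod 6.
G(n) = 0 when n is a multiple of 6.
Multiples of 6 in [1, 100]: 16
N-positions (nonzero Grundy) = 100 - 16 = 84

84


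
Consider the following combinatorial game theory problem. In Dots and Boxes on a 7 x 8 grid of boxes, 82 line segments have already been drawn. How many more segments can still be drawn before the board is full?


Grid: 7 x 8 boxes, i.e. 8 rows and 9 columns of dots.
Horizontal edges: (rows + 1) * cols = 8 * 8 = 64
Vertical edges: rows * (cols + 1) = 7 * 9 = 63
Total edges: 64 + 63 = 127
Edges drawn: 82
Remaining: 127 - 82 = 45

45


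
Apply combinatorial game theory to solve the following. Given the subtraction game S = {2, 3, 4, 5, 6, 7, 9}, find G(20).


The subtraction set is S = {2, 3, 4, 5, 6, 7, 9}.
G(k) = mex{ G(k - s) : s in S, s <= k }. We compute iteratively: G(0) = 0.
G(1) = mex({}) = 0
G(2) = mex({0}) = 1
G(3) = mex({0}) = 1
G(4) = mex({0, 1}) = 2
G(5) = mex({0, 1}) = 2
G(6) = mex({0, 1, 2}) = 3
G(7) = mex({0, 1, 2}) = 3
G(8) = mex({0, 1, 2, 3}) = 4
G(9) = mex({0, 1, 2, 3}) = 4
G(10) = mex({0, 1, 2, 3, 4}) = 5
G(11) = mex({1, 2, 3, 4}) = 0
G(12) = mex({1, 2, 3, 4, 5}) = 0
G(13) = mex({0, 2, 3, 4, 5}) = 1
G(14) = mex({0, 2, 3, 4, 5}) = 1
G(15) = mex({0, 1, 3, 4, 5}) = 2
G(16) = mex({0, 1, 3, 4, 5}) = 2
G(17) = mex({0, 1, 2, 4, 5}) = 3
G(18) = mex({0, 1, 2, 4}) = 3
G(19) = mex({0, 1, 2, 3, 5}) = 4
Observe that G(11)..G(19) = 0, 0, 1, 1, 2, 2, 3, 3, 4 repeats G(0)..G(8) = 0, 0, 1, 1, 2, 2, 3, 3, 4.
For k >= max(S) = 9, G(k) is determined by the previous 9 values G(k-9)..G(k-1); a window of 9 consecutive values has recurred shifted by 11, so by induction G(k + 11) = G(k) for all k >= 0: the sequence is periodic from the start with period 11.
One period: G(0..10) = 0, 0, 1, 1, 2, 2, 3, 3, 4, 4, 5.
20 mod 11 = 9, so G(20) = G(9) = 4.

4


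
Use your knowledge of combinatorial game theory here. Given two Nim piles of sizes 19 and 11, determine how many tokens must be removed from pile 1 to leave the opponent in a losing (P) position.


Piles: 19 and 11
Current XOR: 19 XOR 11 = 24 (non-zero, so this is an N-position).
To make the XOR zero, we need to find a move that balances the piles.
For pile 1 (size 19): target = 19 XOR 24 = 11
We reduce pile 1 from 19 to 11.
Tokens removed: 19 - 11 = 8
Verification: 11 XOR 11 = 0

8


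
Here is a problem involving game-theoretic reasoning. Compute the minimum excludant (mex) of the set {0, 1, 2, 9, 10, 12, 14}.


Set = {0, 1, 2, 9, 10, 12, 14}
0 is in the set.
1 is in the set.
2 is in the set.
3 is NOT in the set. This is the mex.
mex = 3

3


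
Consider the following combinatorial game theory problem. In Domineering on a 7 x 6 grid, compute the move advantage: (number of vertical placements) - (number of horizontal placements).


Board is 7 x 6 (rows x cols).
Left (vertical) placements: (rows-1) * cols = 6 * 6 = 36
Right (horizontal) placements: rows * (cols-1) = 7 * 5 = 35
Advantage = Left - Right = 36 - 35 = 1

1


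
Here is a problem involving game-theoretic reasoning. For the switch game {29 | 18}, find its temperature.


The game is {29 | 18}, a switch {a | b} with numbers a > b.
Cooling {a | b} by t gives {a - t | b + t}, which stops being hot when a - t = b + t, i.e. at t = (a - b)/2. So the temperature of a switch is (a - b)/2.
Temperature = (Left option - Right option) / 2
= (29 - (18)) / 2
= 11 / 2
= 11/2

11/2


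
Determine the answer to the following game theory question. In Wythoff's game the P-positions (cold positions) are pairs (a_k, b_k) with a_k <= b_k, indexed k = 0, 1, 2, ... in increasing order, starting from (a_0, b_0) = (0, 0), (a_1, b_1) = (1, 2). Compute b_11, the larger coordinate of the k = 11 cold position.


By Wythoff's theorem, a_k = floor(k * phi) and b_k = floor(k * phi^2) = a_k + k, where phi = (1 + sqrt(5))/2 is the golden ratio.
phi = (1 + sqrt(5))/2 = 1.618034
phi^2 = phi + 1 = 2.618034
k = 11
k * phi^2 = 11 * 2.618034 = 28.798374
b_11 = floor(k * phi^2) = 28 (check: a_11 + k = 17 + 11 = 28)

28


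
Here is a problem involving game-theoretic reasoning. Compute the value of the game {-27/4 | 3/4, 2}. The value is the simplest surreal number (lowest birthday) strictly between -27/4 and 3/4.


Left options: {-27/4}, max = -27/4
Right options: {3/4, 2}, min = 3/4
All options are numbers and max(Left) < min(Right), so by the simplicity theorem the value is the simplest (earliest-born) number strictly between -27/4 and 3/4.
Integers -6 through 0 all lie strictly between -27/4 and 3/4.
Among integers, the simplest (lowest birthday = smallest |n|; 0 is born on day 0, +-n on day n) is 0.
No non-integer in the interval can be simpler: if x is a non-integer in the interval, then floor(x) or ceil(x) also lies in the interval (the interval contains an integer), and both are proper prefixes of x's sign expansion, i.e. born earlier. So the game value is 0.
Game value = 0

0


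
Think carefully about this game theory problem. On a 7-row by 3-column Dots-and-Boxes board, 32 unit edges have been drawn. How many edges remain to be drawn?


Grid: 7 x 3 boxes, i.e. 8 rows and 4 columns of dots.
Horizontal edges: (rows + 1) * cols = 8 * 3 = 24
Vertical edges: rows * (cols + 1) = 7 * 4 = 28
Total edges: 24 + 28 = 52
Edges drawn: 32
Remaining: 52 - 32 = 20

20


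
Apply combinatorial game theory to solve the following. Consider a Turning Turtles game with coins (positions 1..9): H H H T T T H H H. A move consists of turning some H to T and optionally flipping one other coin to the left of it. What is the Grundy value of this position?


Coins: H H H T T T H H H
Key fact: a single head at position k behaves exactly like a Nim heap of size k (turning it to T and optionally flipping a coin at j < k corresponds to moving the heap from k to j, or to 0), and heads combine as a disjunctive sum (two heads at the same place would cancel, matching j XOR j = 0). So the Nim-value is the XOR of the 1-indexed positions of the heads.
Face-up positions (1-indexed): [1, 2, 3, 7, 8, 9]
XOR 0 with 1: 0 XOR 1 = 1
XOR 1 with 2: 1 XOR 2 = 3
XOR 3 with 3: 3 XOR 3 = 0
XOR 0 with 7: 0 XOR 7 = 7
XOR 7 with 8: 7 XOR 8 = 15
XOR 15 with 9: 15 XOR 9 = 6
Nim-value = 6

6


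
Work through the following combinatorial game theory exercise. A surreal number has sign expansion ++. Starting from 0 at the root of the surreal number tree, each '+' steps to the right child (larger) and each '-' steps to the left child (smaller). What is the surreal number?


Sign expansion: ++
Rule: track bounds (lo, hi), initially (-inf, +inf). On '+', the current value becomes lo and we move to the simplest number in (value, hi): value + 1 if hi = +inf, otherwise the midpoint (value + hi)/2. On '-', the current value becomes hi and we move to value - 1 if lo = -inf, otherwise the midpoint (lo + value)/2.
Start at 0.
Step 1: sign = +, move right. Bounds: (0, +inf). Value = 1
Step 2: sign = +, move right. Bounds: (1, +inf). Value = 2
The surreal number with sign expansion ++ is 2.

2


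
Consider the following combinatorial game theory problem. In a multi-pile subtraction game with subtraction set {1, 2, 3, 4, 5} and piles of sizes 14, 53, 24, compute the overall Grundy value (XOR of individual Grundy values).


Subtraction set: {1, 2, 3, 4, 5}
For this subtraction set, G(n) = n mod 6 (period = max + 1 = 6).
Pile 1 (size 14): G(14) = 14 mod 6 = 2
Pile 2 (size 53): G(53) = 53 mod 6 = 5
Pile 3 (size 24): G(24) = 24 mod 6 = 0
Total Grundy value = XOR of all: 2 XOR 5 XOR 0 = 7

7


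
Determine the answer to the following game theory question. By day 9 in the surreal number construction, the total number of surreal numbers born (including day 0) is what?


Day 0: {|} = 0 is born. Count = 1.
Day n: the number of surreal numbers born by day n is 2^(n+1) - 1.
By day 0: 2^1 - 1 = 1
By day 1: 2^2 - 1 = 3
By day 2: 2^3 - 1 = 7
By day 3: 2^4 - 1 = 15
By day 4: 2^5 - 1 = 31
By day 5: 2^6 - 1 = 63
By day 6: 2^7 - 1 = 127
By day 7: 2^8 - 1 = 255
By day 8: 2^9 - 1 = 511
By day 9: 2^10 - 1 = 1023
By day 9: 1023 surreal numbers.

1023


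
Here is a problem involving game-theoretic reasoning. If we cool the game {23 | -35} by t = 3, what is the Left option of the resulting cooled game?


Original game: {23 | -35} (a switch {a | b} with a > b).
Cooling by t (for t below the temperature (a - b)/2 = 29) taxes each move by t: {a | b} cooled by t is {a - t | b + t}.
Cooling amount: t = 3
Cooled Left option: 23 - 3 = 20
Cooled Right option: -35 + 3 = -32
Cooled game: {20 | -32}
Left option = 20

20


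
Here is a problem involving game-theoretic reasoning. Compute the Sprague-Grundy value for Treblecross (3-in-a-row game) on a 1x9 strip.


Treblecross: place X on empty cells; 3-in-a-row wins.
Playing within two cells of an existing X lets the opponent win at once, so sensible play treats the cells i-2..i+2 around each X as dead. The player left with no safe cell loses, so this is a normal-play take-away game on strips of safe cells.
Placing X at cell i (0-indexed) of a strip of k safe cells leaves independent strips of sizes max(0, i-2) and max(0, k-i-3). Hence G(k) = mex{ G(max(0,i-2)) XOR G(max(0,k-i-3)) : 0 <= i < k }, with G(0) = 0.
G(1): splits (0,0):0^0=0 -> mex({0}) = 1
G(2): splits (0,0):0^0=0 -> mex({0}) = 1
G(3): splits (0,0):0^0=0 -> mex({0}) = 1
G(4): splits (0,1):0^1=1 (0,0):0^0=0 -> mex({0, 1}) = 2
G(5): splits (0,2):0^1=1 (0,1):0^1=1 (0,0):0^0=0 -> mex({0, 1}) = 2
G(6) = mex({1}) = 0
G(7) = mex({0, 1, 2}) = 3
G(8) = mex({0, 1, 2}) = 3
G(9) = mex({0, 2}) = 1
Therefore G(9) = 1.

1
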